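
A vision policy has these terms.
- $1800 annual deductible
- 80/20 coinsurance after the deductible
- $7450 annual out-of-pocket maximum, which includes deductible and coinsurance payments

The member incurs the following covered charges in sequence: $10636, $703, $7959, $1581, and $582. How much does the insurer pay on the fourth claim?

Bill 1, $10636: $1800 finishes the deductible; $8836 goes to coinsurance; member's 20% is $1767.20. Member owes $3567.20 (running OOP $3567.20). Plan pays $10636 − $3567.20 = $7068.80.
Bill 2, $703: deductible met; 20% of $703 = $140.60. Cost to member: $140.60. OOP to date $3707.80. Insurer: $703 − $140.60 = $562.40.
Bill 3, $7959: deductible met; 20% of $7959 = $1591.80. Member pays $1591.80; OOP now $5299.60. Plan pays $7959 − $1591.80 = $6367.20.
Bill 4, $1581: 20% coinsurance on $1581 = $316.20. Member owes $316.20 (running OOP $5615.80). Plan pays $1581 − $316.20 = $1264.80.

$1264.80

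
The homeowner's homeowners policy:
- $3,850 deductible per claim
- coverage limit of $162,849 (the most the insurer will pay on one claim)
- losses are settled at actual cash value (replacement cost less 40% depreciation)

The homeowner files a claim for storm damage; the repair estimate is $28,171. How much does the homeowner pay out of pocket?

Actual cash value after 40% depreciation: $28,171 × 60% = $16,902.60.
Subtract the deductible: $16,902.60 − $3,850 = $13,052.60.
$13,052.60 ≤ $162,849, so the limit doesn't bind; insurer pays $13,052.60.
Homeowner's share is the uncovered remainder: $28,171 − $13,052.60 = $15,118.40.

$15,118.40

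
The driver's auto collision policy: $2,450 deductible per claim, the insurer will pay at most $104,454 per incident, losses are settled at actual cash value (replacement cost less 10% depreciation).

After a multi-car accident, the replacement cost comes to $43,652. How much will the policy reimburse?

$36,836.80

Actual cash value after 10% depreciation: $43,652 × 90% = $39,286.80.
Less the $2,450 deductible: $39,286.80 − $2,450 = $36,836.80.
$36,836.80 is within the $104,454 limit, so the insurer pays $36,836.80.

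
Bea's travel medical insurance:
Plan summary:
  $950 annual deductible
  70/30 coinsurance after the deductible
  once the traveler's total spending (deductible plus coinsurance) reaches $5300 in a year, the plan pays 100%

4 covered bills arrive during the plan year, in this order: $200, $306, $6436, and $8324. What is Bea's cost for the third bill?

Claim 1 ($200): all of it applies to the deductible. Traveler pays $200; OOP now $200.
Claim 2 ($306): entire amount goes to the deductible. Cost to traveler: $306. OOP to date $506.
Claim 3 ($6436): deductible takes $444, $5992 remains; 30% of $5992 = $1797.60. Cost to traveler: $2241.60. OOP to date $2747.60.

$2241.60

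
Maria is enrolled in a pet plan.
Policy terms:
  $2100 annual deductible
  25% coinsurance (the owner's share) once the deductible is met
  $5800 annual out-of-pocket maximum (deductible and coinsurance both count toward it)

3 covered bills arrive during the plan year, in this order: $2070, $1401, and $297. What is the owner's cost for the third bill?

$74.25

Bill 1, $2070: all of it applies to the deductible. Owner owes $2070 (running OOP $2070).
Bill 2, $1401: deductible takes $30, $1371 remains; owner's 25% is $342.75. Owner owes $372.75 (running OOP $2442.75).
Bill 3, $297: deductible already satisfied, so owner's share is 25% × $297 = $74.25. Owner owes $74.25 (running OOP $2517).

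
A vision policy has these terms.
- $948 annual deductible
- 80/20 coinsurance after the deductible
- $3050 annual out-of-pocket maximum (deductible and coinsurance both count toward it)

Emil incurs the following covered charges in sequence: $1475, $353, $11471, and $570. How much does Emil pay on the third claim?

Bill 1, $1475: $948 finishes the deductible; $527 goes to coinsurance; member's 20% is $105.40. Member owes $1053.40 (running OOP $1053.40).
Bill 2, $353: deductible met; 20% of $353 = $70.60. Cost to member: $70.60. OOP to date $1124.
Bill 3, $11471: deductible met; 20% of $11471 = $2294.20. OOP would hit $3418.20 > $3050, so the cap limits the member to $3050 − $1124 = $1926.

$1926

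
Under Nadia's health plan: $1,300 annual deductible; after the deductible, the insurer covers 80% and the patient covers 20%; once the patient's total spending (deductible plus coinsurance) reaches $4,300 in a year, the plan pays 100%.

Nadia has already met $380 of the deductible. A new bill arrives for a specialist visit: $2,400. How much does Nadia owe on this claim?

Deductible still to meet: $1,300 − $380 = $920.
After the $920 deductible portion, $2,400 − $920 = $1,480 is subject to coinsurance.
Coinsurance: $1,480 × 20% = $296.
That puts the patient's cost at $920 + $296 = $1,216 before any cap.
Cumulative spending $380 + $1,216 = $1,596 stays under the $4,300 maximum.

$1,216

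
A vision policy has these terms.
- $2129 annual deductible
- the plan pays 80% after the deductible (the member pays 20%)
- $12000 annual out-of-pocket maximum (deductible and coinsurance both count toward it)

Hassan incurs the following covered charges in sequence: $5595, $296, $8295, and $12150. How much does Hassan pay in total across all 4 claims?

$6970.40

Bill 1, $5595: $2129 to deductible, leaving $3466; member's 20% is $693.20. Member owes $2822.20 (running OOP $2822.20).
Bill 2, $296: deductible already satisfied, so member's share is 20% × $296 = $59.20. Member pays $59.20; OOP now $2881.40.
Bill 3, $8295: deductible met; 20% of $8295 = $1659. Member owes $1659 (running OOP $4540.40).
Bill 4, $12150: 20% coinsurance on $12150 = $2430. Member pays $2430; OOP now $6970.40.
Summing the member's payments: $2822.20 + $59.20 + $1659 + $2430 = $6970.40.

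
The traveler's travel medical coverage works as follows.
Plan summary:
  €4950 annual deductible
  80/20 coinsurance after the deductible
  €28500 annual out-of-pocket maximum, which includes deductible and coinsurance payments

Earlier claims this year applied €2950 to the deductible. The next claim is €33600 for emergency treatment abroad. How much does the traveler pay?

Remaining deductible: €4950 − €2950 = €2000.
After the €2000 deductible portion, €33600 − €2000 = €31600 is subject to coinsurance.
20% of €31600 = €6320 falls to the traveler.
That puts the traveler's cost at €2000 + €6320 = €8320 before any cap.
Year-to-date out-of-pocket becomes €2950 + €8320 = €11270, still under the €28500 maximum, so no cap applies.

€8320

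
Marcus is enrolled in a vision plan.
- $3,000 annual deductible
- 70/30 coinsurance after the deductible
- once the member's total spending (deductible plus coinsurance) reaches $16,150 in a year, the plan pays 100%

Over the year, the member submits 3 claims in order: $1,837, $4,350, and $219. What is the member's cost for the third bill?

$65.70

#1 ($1,837): fully absorbed by the deductible. Cost to member: $1,837. OOP to date $1,837.
#2 ($4,350): $1,163 finishes the deductible; $3,187 goes to coinsurance; member's 30% is $956.10. Cost to member: $2,119.10. OOP to date $3,956.10.
#3 ($219): 30% coinsurance on $219 = $65.70. Member owes $65.70 (running OOP $4,021.80).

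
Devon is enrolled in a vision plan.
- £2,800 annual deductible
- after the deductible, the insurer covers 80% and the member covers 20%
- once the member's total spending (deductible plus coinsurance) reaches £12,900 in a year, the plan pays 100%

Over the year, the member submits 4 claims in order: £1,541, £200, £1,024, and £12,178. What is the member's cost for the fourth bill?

£2,463.60

Claim 1 — £1,541: all of it applies to the deductible. Member owes £1,541 (running OOP £1,541).
Claim 2 — £200: entire amount goes to the deductible. Member pays £200; OOP now £1,741.
Claim 3 — £1,024: fully absorbed by the deductible. Cost to member: £1,024. OOP to date £2,765.
Claim 4 — £12,178: £35 to deductible, leaving £12,143; 20% of £12,143 = £2,428.60. Member owes £2,463.60 (running OOP £5,228.60).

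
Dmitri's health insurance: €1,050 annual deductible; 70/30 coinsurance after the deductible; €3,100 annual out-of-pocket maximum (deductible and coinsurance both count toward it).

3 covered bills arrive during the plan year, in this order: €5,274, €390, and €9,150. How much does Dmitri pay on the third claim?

€665.80

#1 (€5,274): €1,050 finishes the deductible; €4,224 goes to coinsurance; patient's 30% is €1,267.20. Patient pays €2,317.20; OOP now €2,317.20.
#2 (€390): deductible already satisfied, so patient's share is 30% × €390 = €117. Cost to patient: €117. OOP to date €2,434.20.
#3 (€9,150): deductible already satisfied, so patient's share is 30% × €9,150 = €2,745. Adding that to €2,434.20 gives €5,179.20, past the €3,100 cap; patient pays only €3,100 − €2,434.20 = €665.80.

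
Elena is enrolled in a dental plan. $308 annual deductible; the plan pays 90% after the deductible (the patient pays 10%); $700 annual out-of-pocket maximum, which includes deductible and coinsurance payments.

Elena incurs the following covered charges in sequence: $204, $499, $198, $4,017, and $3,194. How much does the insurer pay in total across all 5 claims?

Claim 1 ($204): all of it applies to the deductible. Patient owes $204 (running OOP $204). Insurer: $204 − $204 = $0.
Claim 2 ($499): deductible takes $104, $395 remains; patient's 10% is $39.50. Patient pays $143.50; OOP now $347.50. Insurer: $499 − $143.50 = $355.50.
Claim 3 ($198): 10% coinsurance on $198 = $19.80. Patient owes $19.80 (running OOP $367.30). Plan pays $198 − $19.80 = $178.20.
Claim 4 ($4,017): deductible already satisfied, so patient's share is 10% × $4,017 = $401.70. OOP would hit $769 > $700, so the cap limits the patient to $700 − $367.30 = $332.70. Insurer: $4,017 − $332.70 = $3,684.30.
Claim 5 ($3,194): deductible already satisfied, so patient's share is 10% × $3,194 = $319.40. OOP would hit $1,019.40 > $700, so the cap limits the patient to $700 − $700 = $0. Plan pays $3,194 − $0 = $3,194.
Insurer total = bills − patient's total = $8,112 − $700 = $7,412.

$7,412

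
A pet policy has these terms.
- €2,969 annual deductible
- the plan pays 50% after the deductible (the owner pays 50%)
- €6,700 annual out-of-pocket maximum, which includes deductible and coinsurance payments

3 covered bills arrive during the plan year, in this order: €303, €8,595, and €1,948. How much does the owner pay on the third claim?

€766.50

Bill 1, €303: fully absorbed by the deductible. Owner owes €303 (running OOP €303).
Bill 2, €8,595: deductible takes €2,666, €5,929 remains; coinsurance €5,929 × 50% = €2,964.50. Owner pays €5,630.50; OOP now €5,933.50.
Bill 3, €1,948: 50% coinsurance on €1,948 = €974. That would push OOP to €6,907.50, over the €6,700 cap, so owner pays €6,700 − €5,933.50 = €766.50.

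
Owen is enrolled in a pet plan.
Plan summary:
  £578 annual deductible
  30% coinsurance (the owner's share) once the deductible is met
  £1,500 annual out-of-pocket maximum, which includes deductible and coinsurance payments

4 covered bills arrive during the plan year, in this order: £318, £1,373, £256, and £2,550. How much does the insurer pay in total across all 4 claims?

#1 (£318): fully absorbed by the deductible. Cost to owner: £318. OOP to date £318. Plan pays £318 − £318 = £0.
#2 (£1,373): deductible takes £260, £1,113 remains; owner's 30% is £333.90. Cost to owner: £593.90. OOP to date £911.90. Plan pays £1,373 − £593.90 = £779.10.
#3 (£256): deductible already satisfied, so owner's share is 30% × £256 = £76.80. Owner pays £76.80; OOP now £988.70. Insurer: £256 − £76.80 = £179.20.
#4 (£2,550): deductible met; 30% of £2,550 = £765. OOP would hit £1,753.70 > £1,500, so the cap limits the owner to £1,500 − £988.70 = £511.30. Insurer: £2,550 − £511.30 = £2,038.70.
Insurer total: £0 + £779.10 + £179.20 + £2,038.70 = £2,997.

£2,997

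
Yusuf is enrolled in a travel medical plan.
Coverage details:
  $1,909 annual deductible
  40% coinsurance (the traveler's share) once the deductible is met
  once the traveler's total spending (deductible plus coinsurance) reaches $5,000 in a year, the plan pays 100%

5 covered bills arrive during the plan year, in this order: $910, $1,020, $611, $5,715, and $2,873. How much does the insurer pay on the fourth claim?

$3,429

Claim 1 ($910): all of it applies to the deductible. Traveler owes $910 (running OOP $910). Plan pays $910 − $910 = $0.
Claim 2 ($1,020): $999 to deductible, leaving $21; 40% of $21 = $8.40. Cost to traveler: $1,007.40. OOP to date $1,917.40. Insurer: $1,020 − $1,007.40 = $12.60.
Claim 3 ($611): 40% coinsurance on $611 = $244.40. Traveler owes $244.40 (running OOP $2,161.80). Insurer: $611 − $244.40 = $366.60.
Claim 4 ($5,715): 40% coinsurance on $5,715 = $2,286. Traveler owes $2,286 (running OOP $4,447.80). Insurer: $5,715 − $2,286 = $3,429.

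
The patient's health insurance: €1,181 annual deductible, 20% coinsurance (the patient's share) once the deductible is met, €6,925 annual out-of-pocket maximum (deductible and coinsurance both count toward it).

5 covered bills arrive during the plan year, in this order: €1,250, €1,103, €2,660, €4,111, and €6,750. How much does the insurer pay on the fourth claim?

Claim 1 (€1,250): deductible takes €1,181, €69 remains; patient's 20% is €13.80. Patient owes €1,194.80 (running OOP €1,194.80). Insurer: €1,250 − €1,194.80 = €55.20.
Claim 2 (€1,103): deductible met; 20% of €1,103 = €220.60. Patient owes €220.60 (running OOP €1,415.40). Plan pays €1,103 − €220.60 = €882.40.
Claim 3 (€2,660): 20% coinsurance on €2,660 = €532. Patient owes €532 (running OOP €1,947.40). Insurer: €2,660 − €532 = €2,128.
Claim 4 (€4,111): deductible already satisfied, so patient's share is 20% × €4,111 = €822.20. Cost to patient: €822.20. OOP to date €2,769.60. Insurer: €4,111 − €822.20 = €3,288.80.

€3,288.80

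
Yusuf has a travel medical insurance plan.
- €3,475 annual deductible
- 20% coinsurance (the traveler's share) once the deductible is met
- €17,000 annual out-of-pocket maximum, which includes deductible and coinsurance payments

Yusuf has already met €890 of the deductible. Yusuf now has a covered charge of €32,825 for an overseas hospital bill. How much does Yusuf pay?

€890 of the €3,475 deductible is already met, leaving €2,585.
The remaining €30,240 (= €32,825 − €2,585) moves to coinsurance.
20% of €30,240 = €6,048 falls to the traveler.
That puts the traveler's cost at €2,585 + €6,048 = €8,633 before any cap.
Total out-of-pocket so far would be €890 + €8,633 = €9,523, below the €17,000 cap — no reduction.

€8,633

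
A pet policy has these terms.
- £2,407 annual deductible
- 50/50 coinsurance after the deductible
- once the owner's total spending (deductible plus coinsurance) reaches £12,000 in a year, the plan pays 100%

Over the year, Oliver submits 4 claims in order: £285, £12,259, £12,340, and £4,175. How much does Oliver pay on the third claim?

£4,524.50

Claim 1 (£285): entire amount goes to the deductible. Owner pays £285; OOP now £285.
Claim 2 (£12,259): deductible takes £2,122, £10,137 remains; 50% of £10,137 = £5,068.50. Owner owes £7,190.50 (running OOP £7,475.50).
Claim 3 (£12,340): deductible already satisfied, so owner's share is 50% × £12,340 = £6,170. OOP would hit £13,645.50 > £12,000, so the cap limits the owner to £12,000 − £7,475.50 = £4,524.50.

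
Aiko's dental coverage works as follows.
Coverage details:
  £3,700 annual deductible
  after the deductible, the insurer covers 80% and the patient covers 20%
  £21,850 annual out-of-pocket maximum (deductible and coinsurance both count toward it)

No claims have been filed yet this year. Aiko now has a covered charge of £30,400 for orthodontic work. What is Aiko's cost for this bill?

£9,040

Nothing has been paid toward the £3,700 deductible, so the first £3,700 of this charge is applied there.
That leaves £30,400 − £3,700 = £26,700 for coinsurance.
Coinsurance: £26,700 × 20% = £5,340.
So the patient owes £3,700 + £5,340 = £9,040 before any cap.
Year-to-date out-of-pocket becomes £0 + £9,040 = £9,040, still under the £21,850 maximum, so no cap applies.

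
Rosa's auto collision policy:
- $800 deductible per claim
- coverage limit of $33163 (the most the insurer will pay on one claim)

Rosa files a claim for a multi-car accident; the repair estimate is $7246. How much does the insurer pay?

$6446

After the deductible, $7246 − $800 = $6446 remains.
$6446 ≤ $33163, so the limit doesn't bind; insurer pays $6446.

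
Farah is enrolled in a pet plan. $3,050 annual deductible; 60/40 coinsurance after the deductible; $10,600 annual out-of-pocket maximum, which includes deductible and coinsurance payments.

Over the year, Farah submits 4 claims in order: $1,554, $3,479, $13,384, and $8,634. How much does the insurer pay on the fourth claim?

$7,230.80

Bill 1, $1,554: entire amount goes to the deductible. Owner owes $1,554 (running OOP $1,554). Plan pays $1,554 − $1,554 = $0.
Bill 2, $3,479: deductible takes $1,496, $1,983 remains; coinsurance $1,983 × 40% = $793.20. Owner owes $2,289.20 (running OOP $3,843.20). Plan pays $3,479 − $2,289.20 = $1,189.80.
Bill 3, $13,384: deductible met; 40% of $13,384 = $5,353.60. Owner owes $5,353.60 (running OOP $9,196.80). Plan pays $13,384 − $5,353.60 = $8,030.40.
Bill 4, $8,634: deductible met; 40% of $8,634 = $3,453.60. OOP would hit $12,650.40 > $10,600, so the cap limits the owner to $10,600 − $9,196.80 = $1,403.20. Insurer: $8,634 − $1,403.20 = $7,230.80.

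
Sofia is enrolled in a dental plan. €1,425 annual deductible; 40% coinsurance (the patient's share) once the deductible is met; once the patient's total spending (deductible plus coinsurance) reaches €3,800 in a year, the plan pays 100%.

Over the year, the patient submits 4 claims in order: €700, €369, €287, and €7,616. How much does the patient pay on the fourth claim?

€2,444

Claim 1 — €700: entire amount goes to the deductible. Patient pays €700; OOP now €700.
Claim 2 — €369: fully absorbed by the deductible. Patient pays €369; OOP now €1,069.
Claim 3 — €287: entire amount goes to the deductible. Patient pays €287; OOP now €1,356.
Claim 4 — €7,616: €69 to deductible, leaving €7,547; patient's 40% is €3,018.80. Claim cost before the cap: €69 + €3,018.80 = €3,087.80. That would push OOP to €4,443.80, over the €3,800 cap, so patient pays €3,800 − €1,356 = €2,444.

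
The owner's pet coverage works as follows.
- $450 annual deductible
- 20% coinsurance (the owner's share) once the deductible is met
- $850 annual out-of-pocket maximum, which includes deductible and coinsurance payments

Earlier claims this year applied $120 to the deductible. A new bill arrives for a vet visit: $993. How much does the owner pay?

$120 of the $450 deductible is already met, leaving $330.
The remaining $663 (= $993 − $330) moves to coinsurance.
20% of $663 = $132.60 falls to the owner.
That puts the owner's cost at $330 + $132.60 = $462.60 before any cap.
Year-to-date out-of-pocket becomes $120 + $462.60 = $582.60, still under the $850 maximum, so no cap applies.

$462.60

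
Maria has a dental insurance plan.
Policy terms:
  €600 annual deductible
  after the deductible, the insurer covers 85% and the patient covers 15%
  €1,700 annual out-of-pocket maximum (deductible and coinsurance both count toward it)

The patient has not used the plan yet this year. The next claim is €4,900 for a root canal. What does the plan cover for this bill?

€3,655

Deductible not yet touched, so the first €600 of the bill goes to the deductible.
That leaves €4,900 − €600 = €4,300 for coinsurance.
15% of €4,300 = €645 falls to the patient.
Patient responsibility before any cap: €600 + €645 = €1,245.
Cumulative spending €0 + €1,245 = €1,245 stays under the €1,700 maximum.
Insurer pays the balance: €4,900 − €1,245 = €3,655.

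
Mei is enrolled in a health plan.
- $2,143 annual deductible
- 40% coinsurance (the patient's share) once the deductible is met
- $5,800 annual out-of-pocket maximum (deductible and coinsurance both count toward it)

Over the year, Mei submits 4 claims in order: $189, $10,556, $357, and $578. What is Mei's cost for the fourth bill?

Claim 1 — $189: fully absorbed by the deductible. Patient owes $189 (running OOP $189).
Claim 2 — $10,556: $1,954 finishes the deductible; $8,602 goes to coinsurance; 40% of $8,602 = $3,440.80. Cost to patient: $5,394.80. OOP to date $5,583.80.
Claim 3 — $357: deductible already satisfied, so patient's share is 40% × $357 = $142.80. Patient owes $142.80 (running OOP $5,726.60).
Claim 4 — $578: 40% coinsurance on $578 = $231.20. That would push OOP to $5,957.80, over the $5,800 cap, so patient pays $5,800 − $5,726.60 = $73.40.

$73.40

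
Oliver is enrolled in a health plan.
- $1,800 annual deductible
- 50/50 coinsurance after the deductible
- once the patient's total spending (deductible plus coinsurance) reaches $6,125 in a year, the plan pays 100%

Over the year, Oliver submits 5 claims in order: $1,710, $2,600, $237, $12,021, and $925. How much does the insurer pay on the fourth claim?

#1 ($1,710): all of it applies to the deductible. Cost to patient: $1,710. OOP to date $1,710. Plan pays $1,710 − $1,710 = $0.
#2 ($2,600): $90 finishes the deductible; $2,510 goes to coinsurance; coinsurance $2,510 × 50% = $1,255. Cost to patient: $1,345. OOP to date $3,055. Plan pays $2,600 − $1,345 = $1,255.
#3 ($237): deductible already satisfied, so patient's share is 50% × $237 = $118.50. Patient owes $118.50 (running OOP $3,173.50). Insurer: $237 − $118.50 = $118.50.
#4 ($12,021): deductible already satisfied, so patient's share is 50% × $12,021 = $6,010.50. OOP would hit $9,184 > $6,125, so the cap limits the patient to $6,125 − $3,173.50 = $2,951.50. Insurer: $12,021 − $2,951.50 = $9,069.50.

$9,069.50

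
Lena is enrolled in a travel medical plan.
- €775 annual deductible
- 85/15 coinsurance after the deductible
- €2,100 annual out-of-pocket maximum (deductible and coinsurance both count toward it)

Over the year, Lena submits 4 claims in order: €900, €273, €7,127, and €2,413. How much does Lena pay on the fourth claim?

Bill 1, €900: €775 finishes the deductible; €125 goes to coinsurance; traveler's 15% is €18.75. Traveler pays €793.75; OOP now €793.75.
Bill 2, €273: 15% coinsurance on €273 = €40.95. Traveler owes €40.95 (running OOP €834.70).
Bill 3, €7,127: 15% coinsurance on €7,127 = €1,069.05. Traveler owes €1,069.05 (running OOP €1,903.75).
Bill 4, €2,413: 15% coinsurance on €2,413 = €361.95. That would push OOP to €2,265.70, over the €2,100 cap, so traveler pays €2,100 − €1,903.75 = €196.25.

€196.25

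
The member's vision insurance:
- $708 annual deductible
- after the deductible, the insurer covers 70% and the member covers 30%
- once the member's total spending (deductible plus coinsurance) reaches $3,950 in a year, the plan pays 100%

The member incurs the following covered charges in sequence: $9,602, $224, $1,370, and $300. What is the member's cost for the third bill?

Claim 1 — $9,602: $708 finishes the deductible; $8,894 goes to coinsurance; coinsurance $8,894 × 30% = $2,668.20. Cost to member: $3,376.20. OOP to date $3,376.20.
Claim 2 — $224: deductible already satisfied, so member's share is 30% × $224 = $67.20. Member pays $67.20; OOP now $3,443.40.
Claim 3 — $1,370: 30% coinsurance on $1,370 = $411. Member pays $411; OOP now $3,854.40.

$411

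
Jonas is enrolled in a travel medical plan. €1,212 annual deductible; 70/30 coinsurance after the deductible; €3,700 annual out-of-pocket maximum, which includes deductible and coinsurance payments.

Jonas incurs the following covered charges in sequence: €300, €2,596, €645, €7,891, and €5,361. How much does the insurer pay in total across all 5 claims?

€13,093

Claim 1 — €300: entire amount goes to the deductible. Traveler pays €300; OOP now €300. Plan pays €300 − €300 = €0.
Claim 2 — €2,596: €912 finishes the deductible; €1,684 goes to coinsurance; coinsurance €1,684 × 30% = €505.20. Traveler pays €1,417.20; OOP now €1,717.20. Plan pays €2,596 − €1,417.20 = €1,178.80.
Claim 3 — €645: deductible already satisfied, so traveler's share is 30% × €645 = €193.50. Traveler owes €193.50 (running OOP €1,910.70). Plan pays €645 − €193.50 = €451.50.
Claim 4 — €7,891: deductible met; 30% of €7,891 = €2,367.30. Adding that to €1,910.70 gives €4,278, past the €3,700 cap; traveler pays only €3,700 − €1,910.70 = €1,789.30. Insurer: €7,891 − €1,789.30 = €6,101.70.
Claim 5 — €5,361: deductible already satisfied, so traveler's share is 30% × €5,361 = €1,608.30. That would push OOP to €5,308.30, over the €3,700 cap, so traveler pays €3,700 − €3,700 = €0. Plan pays €5,361 − €0 = €5,361.
Insurer total: €0 + €1,178.80 + €451.50 + €6,101.70 + €5,361 = €13,093.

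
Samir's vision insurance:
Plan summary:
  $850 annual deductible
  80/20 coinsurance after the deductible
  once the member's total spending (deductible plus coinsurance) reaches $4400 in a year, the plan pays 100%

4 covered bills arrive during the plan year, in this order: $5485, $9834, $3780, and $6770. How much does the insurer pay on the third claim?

Claim 1 — $5485: $850 to deductible, leaving $4635; coinsurance $4635 × 20% = $927. Cost to member: $1777. OOP to date $1777. Plan pays $5485 − $1777 = $3708.
Claim 2 — $9834: deductible met; 20% of $9834 = $1966.80. Member owes $1966.80 (running OOP $3743.80). Plan pays $9834 − $1966.80 = $7867.20.
Claim 3 — $3780: 20% coinsurance on $3780 = $756. OOP would hit $4499.80 > $4400, so the cap limits the member to $4400 − $3743.80 = $656.20. Insurer: $3780 − $656.20 = $3123.80.

$3123.80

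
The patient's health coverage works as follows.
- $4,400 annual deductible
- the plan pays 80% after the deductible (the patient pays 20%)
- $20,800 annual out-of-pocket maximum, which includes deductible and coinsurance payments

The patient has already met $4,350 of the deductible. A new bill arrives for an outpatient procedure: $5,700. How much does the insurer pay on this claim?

$4,350 of the $4,400 deductible is already met, leaving $50.
The remaining $5,650 (= $5,700 − $50) moves to coinsurance.
Coinsurance: $5,650 × 20% = $1,130.
Patient responsibility before any cap: $50 + $1,130 = $1,180.
Cumulative spending $4,350 + $1,180 = $5,530 stays under the $20,800 maximum.
The plan picks up $5,700 − $1,180 = $4,520.

$4,520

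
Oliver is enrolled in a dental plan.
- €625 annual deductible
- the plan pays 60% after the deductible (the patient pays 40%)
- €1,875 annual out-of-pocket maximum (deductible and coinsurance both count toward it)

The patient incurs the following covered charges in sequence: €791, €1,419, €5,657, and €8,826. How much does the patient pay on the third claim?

Bill 1, €791: €625 finishes the deductible; €166 goes to coinsurance; coinsurance €166 × 40% = €66.40. Patient owes €691.40 (running OOP €691.40).
Bill 2, €1,419: deductible already satisfied, so patient's share is 40% × €1,419 = €567.60. Cost to patient: €567.60. OOP to date €1,259.
Bill 3, €5,657: deductible met; 40% of €5,657 = €2,262.80. OOP would hit €3,521.80 > €1,875, so the cap limits the patient to €1,875 − €1,259 = €616.

€616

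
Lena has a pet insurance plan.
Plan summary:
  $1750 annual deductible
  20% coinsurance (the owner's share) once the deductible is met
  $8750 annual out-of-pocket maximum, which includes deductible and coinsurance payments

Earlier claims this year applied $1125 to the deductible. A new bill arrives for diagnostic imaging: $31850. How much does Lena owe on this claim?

$6870

$1125 of the $1750 deductible is already met, leaving $625.
The remaining $31225 (= $31850 − $625) moves to coinsurance.
Owner's 20% share of $31225 is $6245.
That puts the owner's cost at $625 + $6245 = $6870 before any cap.
Total out-of-pocket so far would be $1125 + $6870 = $7995, below the $8750 cap — no reduction.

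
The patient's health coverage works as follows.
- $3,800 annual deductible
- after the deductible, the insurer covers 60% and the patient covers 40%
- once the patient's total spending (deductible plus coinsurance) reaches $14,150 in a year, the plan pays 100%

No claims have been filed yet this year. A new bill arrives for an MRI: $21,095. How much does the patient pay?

Deductible not yet touched, so the first $3,800 of the bill goes to the deductible.
The remaining $17,295 (= $21,095 − $3,800) moves to coinsurance.
Coinsurance: $17,295 × 40% = $6,918.
So the patient owes $3,800 + $6,918 = $10,718 before any cap.
Cumulative spending $0 + $10,718 = $10,718 stays under the $14,150 maximum.

$10,718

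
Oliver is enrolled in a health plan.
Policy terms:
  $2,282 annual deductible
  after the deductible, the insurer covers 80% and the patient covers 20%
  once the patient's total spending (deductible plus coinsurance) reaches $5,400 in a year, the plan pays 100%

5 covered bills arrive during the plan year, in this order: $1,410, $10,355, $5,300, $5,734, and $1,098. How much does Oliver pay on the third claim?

$1,060

Claim 1 ($1,410): all of it applies to the deductible. Patient pays $1,410; OOP now $1,410.
Claim 2 ($10,355): deductible takes $872, $9,483 remains; coinsurance $9,483 × 20% = $1,896.60. Patient pays $2,768.60; OOP now $4,178.60.
Claim 3 ($5,300): 20% coinsurance on $5,300 = $1,060. Patient pays $1,060; OOP now $5,238.60.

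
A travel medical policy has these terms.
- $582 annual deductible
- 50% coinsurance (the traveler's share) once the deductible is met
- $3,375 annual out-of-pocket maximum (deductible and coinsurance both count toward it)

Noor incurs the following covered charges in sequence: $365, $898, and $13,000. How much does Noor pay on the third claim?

$2,452.50

Bill 1, $365: all of it applies to the deductible. Traveler owes $365 (running OOP $365).
Bill 2, $898: $217 to deductible, leaving $681; traveler's 50% is $340.50. Traveler owes $557.50 (running OOP $922.50).
Bill 3, $13,000: deductible already satisfied, so traveler's share is 50% × $13,000 = $6,500. OOP would hit $7,422.50 > $3,375, so the cap limits the traveler to $3,375 − $922.50 = $2,452.50.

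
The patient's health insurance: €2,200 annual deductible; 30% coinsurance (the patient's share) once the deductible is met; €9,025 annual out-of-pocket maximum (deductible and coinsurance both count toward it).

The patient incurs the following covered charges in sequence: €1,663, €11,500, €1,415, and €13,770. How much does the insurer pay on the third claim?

Bill 1, €1,663: entire amount goes to the deductible. Patient pays €1,663; OOP now €1,663. Plan pays €1,663 − €1,663 = €0.
Bill 2, €11,500: deductible takes €537, €10,963 remains; coinsurance €10,963 × 30% = €3,288.90. Patient pays €3,825.90; OOP now €5,488.90. Plan pays €11,500 − €3,825.90 = €7,674.10.
Bill 3, €1,415: deductible met; 30% of €1,415 = €424.50. Patient pays €424.50; OOP now €5,913.40. Plan pays €1,415 − €424.50 = €990.50.

€990.50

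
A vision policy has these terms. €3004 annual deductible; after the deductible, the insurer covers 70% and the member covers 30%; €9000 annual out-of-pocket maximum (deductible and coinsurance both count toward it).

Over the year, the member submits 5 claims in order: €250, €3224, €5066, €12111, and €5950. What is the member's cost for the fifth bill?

€701.90

#1 (€250): all of it applies to the deductible. Cost to member: €250. OOP to date €250.
#2 (€3224): €2754 finishes the deductible; €470 goes to coinsurance; member's 30% is €141. Member pays €2895; OOP now €3145.
#3 (€5066): deductible met; 30% of €5066 = €1519.80. Member pays €1519.80; OOP now €4664.80.
#4 (€12111): 30% coinsurance on €12111 = €3633.30. Cost to member: €3633.30. OOP to date €8298.10.
#5 (€5950): 30% coinsurance on €5950 = €1785. Adding that to €8298.10 gives €10083.10, past the €9000 cap; member pays only €9000 − €8298.10 = €701.90.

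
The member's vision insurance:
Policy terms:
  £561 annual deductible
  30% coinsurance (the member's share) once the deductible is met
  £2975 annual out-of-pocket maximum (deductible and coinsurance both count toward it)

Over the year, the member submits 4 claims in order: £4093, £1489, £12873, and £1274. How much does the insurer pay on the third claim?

Claim 1 — £4093: £561 to deductible, leaving £3532; member's 30% is £1059.60. Member owes £1620.60 (running OOP £1620.60). Insurer: £4093 − £1620.60 = £2472.40.
Claim 2 — £1489: 30% coinsurance on £1489 = £446.70. Cost to member: £446.70. OOP to date £2067.30. Plan pays £1489 − £446.70 = £1042.30.
Claim 3 — £12873: deductible met; 30% of £12873 = £3861.90. OOP would hit £5929.20 > £2975, so the cap limits the member to £2975 − £2067.30 = £907.70. Insurer: £12873 − £907.70 = £11965.30.

£11965.30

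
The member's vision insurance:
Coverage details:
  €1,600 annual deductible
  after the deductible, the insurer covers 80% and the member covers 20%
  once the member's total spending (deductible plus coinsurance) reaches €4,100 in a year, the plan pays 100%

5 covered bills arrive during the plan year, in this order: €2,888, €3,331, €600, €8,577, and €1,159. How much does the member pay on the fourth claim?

#1 (€2,888): €1,600 finishes the deductible; €1,288 goes to coinsurance; 20% of €1,288 = €257.60. Cost to member: €1,857.60. OOP to date €1,857.60.
#2 (€3,331): deductible met; 20% of €3,331 = €666.20. Member owes €666.20 (running OOP €2,523.80).
#3 (€600): deductible met; 20% of €600 = €120. Cost to member: €120. OOP to date €2,643.80.
#4 (€8,577): deductible already satisfied, so member's share is 20% × €8,577 = €1,715.40. Adding that to €2,643.80 gives €4,359.20, past the €4,100 cap; member pays only €4,100 − €2,643.80 = €1,456.20.

€1,456.20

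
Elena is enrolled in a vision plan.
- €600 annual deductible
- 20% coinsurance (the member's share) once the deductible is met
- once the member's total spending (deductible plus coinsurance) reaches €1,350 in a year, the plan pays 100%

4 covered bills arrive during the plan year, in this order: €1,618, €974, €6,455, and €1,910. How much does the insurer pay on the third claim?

€6,103.40

Bill 1, €1,618: €600 to deductible, leaving €1,018; 20% of €1,018 = €203.60. Member pays €803.60; OOP now €803.60. Plan pays €1,618 − €803.60 = €814.40.
Bill 2, €974: deductible already satisfied, so member's share is 20% × €974 = €194.80. Member pays €194.80; OOP now €998.40. Insurer: €974 − €194.80 = €779.20.
Bill 3, €6,455: deductible met; 20% of €6,455 = €1,291. OOP would hit €2,289.40 > €1,350, so the cap limits the member to €1,350 − €998.40 = €351.60. Plan pays €6,455 − €351.60 = €6,103.40.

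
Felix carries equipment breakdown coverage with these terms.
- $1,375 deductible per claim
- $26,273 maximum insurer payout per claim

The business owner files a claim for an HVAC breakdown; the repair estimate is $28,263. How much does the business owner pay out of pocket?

Less the $1,375 deductible: $28,263 − $1,375 = $26,888.
The $26,273 per-incident cap binds; insurer pays $26,273.
Out of pocket: $28,263 − $26,273 = $1,990.

$1,990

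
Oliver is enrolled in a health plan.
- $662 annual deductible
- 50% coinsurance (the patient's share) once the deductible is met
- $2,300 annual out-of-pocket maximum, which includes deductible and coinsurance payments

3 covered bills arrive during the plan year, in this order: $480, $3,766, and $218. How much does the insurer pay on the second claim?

$1,946

Bill 1, $480: entire amount goes to the deductible. Patient pays $480; OOP now $480. Plan pays $480 − $480 = $0.
Bill 2, $3,766: deductible takes $182, $3,584 remains; 50% of $3,584 = $1,792. Deductible plus coinsurance: $182 + $1,792 = $1,974. That would push OOP to $2,454, over the $2,300 cap, so patient pays $2,300 − $480 = $1,820. Plan pays $3,766 − $1,820 = $1,946.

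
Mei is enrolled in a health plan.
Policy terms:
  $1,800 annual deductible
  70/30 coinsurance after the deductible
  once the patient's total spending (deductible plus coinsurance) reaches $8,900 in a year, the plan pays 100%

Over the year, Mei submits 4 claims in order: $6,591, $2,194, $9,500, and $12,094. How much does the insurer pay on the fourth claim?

$9,939.50

Claim 1 — $6,591: $1,800 to deductible, leaving $4,791; coinsurance $4,791 × 30% = $1,437.30. Patient pays $3,237.30; OOP now $3,237.30. Plan pays $6,591 − $3,237.30 = $3,353.70.
Claim 2 — $2,194: 30% coinsurance on $2,194 = $658.20. Cost to patient: $658.20. OOP to date $3,895.50. Insurer: $2,194 − $658.20 = $1,535.80.
Claim 3 — $9,500: 30% coinsurance on $9,500 = $2,850. Patient pays $2,850; OOP now $6,745.50. Insurer: $9,500 − $2,850 = $6,650.
Claim 4 — $12,094: deductible already satisfied, so patient's share is 30% × $12,094 = $3,628.20. That would push OOP to $10,373.70, over the $8,900 cap, so patient pays $8,900 − $6,745.50 = $2,154.50. Plan pays $12,094 − $2,154.50 = $9,939.50.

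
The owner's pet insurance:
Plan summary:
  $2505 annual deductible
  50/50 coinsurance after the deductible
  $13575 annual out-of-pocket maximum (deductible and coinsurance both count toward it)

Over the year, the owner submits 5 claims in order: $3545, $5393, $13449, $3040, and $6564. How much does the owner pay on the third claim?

#1 ($3545): $2505 finishes the deductible; $1040 goes to coinsurance; owner's 50% is $520. Owner owes $3025 (running OOP $3025).
#2 ($5393): deductible met; 50% of $5393 = $2696.50. Owner pays $2696.50; OOP now $5721.50.
#3 ($13449): 50% coinsurance on $13449 = $6724.50. Owner owes $6724.50 (running OOP $12446).

$6724.50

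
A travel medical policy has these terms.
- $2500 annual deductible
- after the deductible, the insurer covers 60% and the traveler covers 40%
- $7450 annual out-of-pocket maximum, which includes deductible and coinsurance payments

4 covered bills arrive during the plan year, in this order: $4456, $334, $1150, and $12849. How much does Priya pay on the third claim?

Claim 1 — $4456: $2500 to deductible, leaving $1956; 40% of $1956 = $782.40. Cost to traveler: $3282.40. OOP to date $3282.40.
Claim 2 — $334: deductible already satisfied, so traveler's share is 40% × $334 = $133.60. Traveler owes $133.60 (running OOP $3416).
Claim 3 — $1150: deductible already satisfied, so traveler's share is 40% × $1150 = $460. Traveler owes $460 (running OOP $3876).

$460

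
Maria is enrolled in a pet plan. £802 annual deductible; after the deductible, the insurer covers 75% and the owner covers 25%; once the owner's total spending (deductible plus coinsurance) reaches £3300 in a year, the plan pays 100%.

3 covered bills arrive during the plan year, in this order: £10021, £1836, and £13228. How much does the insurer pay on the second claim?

Claim 1 (£10021): £802 finishes the deductible; £9219 goes to coinsurance; 25% of £9219 = £2304.75. Owner pays £3106.75; OOP now £3106.75. Insurer: £10021 − £3106.75 = £6914.25.
Claim 2 (£1836): 25% coinsurance on £1836 = £459. That would push OOP to £3565.75, over the £3300 cap, so owner pays £3300 − £3106.75 = £193.25. Plan pays £1836 − £193.25 = £1642.75.

£1642.75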